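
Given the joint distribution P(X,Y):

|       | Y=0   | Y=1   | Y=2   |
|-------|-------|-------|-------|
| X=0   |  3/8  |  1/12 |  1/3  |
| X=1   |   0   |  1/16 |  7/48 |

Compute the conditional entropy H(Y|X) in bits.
1.2745 bits

H(Y|X) = H(X,Y) - H(X)

H(X,Y) = -Σ_{x,y} P(x,y) log₂ P(x,y). Per-cell terms -P(x,y)·log₂P(x,y):
  X=0: 0.53064, 0.29875, 0.52832
  X=1: 0.00000, 0.25000, 0.40507
  (cells with P = 0 contribute 0)
Sum of the 6 terms: H(X,Y) = 2.0128 bits

Marginal of X (row sums):
  P(X=0) = 3/8 + 1/12 + 1/3 = 19/24
  P(X=1) = 0 + 1/16 + 7/48 = 5/24
H(X) = -[(19/24)·log₂(19/24) + (5/24)·log₂(5/24)]
  = 0.26682 + 0.47147 = 0.7383 bits

H(Y|X) = H(X,Y) - H(X) = 2.0128 - 0.7383 = 1.2745 bits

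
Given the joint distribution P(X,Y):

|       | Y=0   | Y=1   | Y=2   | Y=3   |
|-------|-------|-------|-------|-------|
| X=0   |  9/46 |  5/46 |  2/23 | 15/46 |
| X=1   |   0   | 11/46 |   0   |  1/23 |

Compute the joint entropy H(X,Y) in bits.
2.3323 bits

H(X,Y) = -Σ_{x,y} P(x,y) log₂ P(x,y). Per-cell terms -P(x,y)·log₂P(x,y):
  X=0: 0.460494, 0.348004, 0.306397, 0.527175
  X=1: 0.000000, 0.493596, 0.000000, 0.196677
  (cells with P = 0 contribute 0)
Sum of the 8 terms: H(X,Y) = 2.3323 bits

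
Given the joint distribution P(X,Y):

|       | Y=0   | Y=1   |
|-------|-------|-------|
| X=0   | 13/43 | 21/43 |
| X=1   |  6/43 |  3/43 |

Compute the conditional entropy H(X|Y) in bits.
0.7009 bits

H(X|Y) = H(X,Y) - H(Y)

H(X,Y) = -Σ_{x,y} P(x,y) log₂ P(x,y). Per-cell terms -P(x,y)·log₂P(x,y):
  X=0: 0.521761, 0.504951
  X=1: 0.396461, 0.267998
Sum of the 4 terms: H(X,Y) = 1.691171 bits

Marginal of Y (column sums):
  P(Y=0) = 13/43 + 6/43 = 19/43
  P(Y=1) = 21/43 + 3/43 = 24/43
H(Y) = -[(19/43)·log₂(19/43) + (24/43)·log₂(24/43)]
  = 0.520661 + 0.469564 = 0.990225 bits

H(X|Y) = H(X,Y) - H(Y) = 1.691171 - 0.990225 = 0.7009 bits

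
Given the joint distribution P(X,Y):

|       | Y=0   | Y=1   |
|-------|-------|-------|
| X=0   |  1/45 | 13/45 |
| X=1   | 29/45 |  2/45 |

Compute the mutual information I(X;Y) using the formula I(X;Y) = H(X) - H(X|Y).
0.5651 bits

I(X;Y) = H(X) - H(X|Y)

Marginal of X (row sums):
  P(X=0) = 1/45 + 13/45 = 14/45
  P(X=1) = 29/45 + 2/45 = 31/45
H(X) = -[(14/45)·log₂(14/45) + (31/45)·log₂(31/45)]
  = 0.5241 + 0.3704 = 0.8945 bits

Marginal of Y (column sums):
  P(Y=0) = 1/45 + 29/45 = 2/3
  P(Y=1) = 13/45 + 2/45 = 1/3
H(X|Y) = Σ_y P(y)·H(X|Y=y):
  Y=0: P(Y=0) = 2/3, P(X|Y=0) = (1/30, 29/30) → H(X|Y=0) = 0.2108
  Y=1: P(Y=1) = 1/3, P(X|Y=1) = (13/15, 2/15) → H(X|Y=1) = 0.5665
H(X|Y) = (2/3)·0.2108 + (1/3)·0.5665 = 0.3294 bits

I(X;Y) = H(X) - H(X|Y) = 0.8945 - 0.3294 = 0.5651 bits

Cross-check via I(X;Y) = H(X) + H(Y) - H(X,Y): computing H(Y) from the column sums and H(X,Y) from the 4 cells in the same way gives H(Y) = 0.9183 bits and H(X,Y) = 1.2477 bits, so
I(X;Y) = 0.8945 + 0.9183 - 1.2477 = 0.5651 bits ✓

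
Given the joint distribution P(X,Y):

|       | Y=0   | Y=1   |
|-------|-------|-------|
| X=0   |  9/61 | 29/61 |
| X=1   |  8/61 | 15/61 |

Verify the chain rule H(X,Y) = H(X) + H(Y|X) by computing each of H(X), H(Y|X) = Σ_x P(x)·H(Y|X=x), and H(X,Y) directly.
H(X) = 0.9559 bits, H(Y|X) = 0.8434 bits, H(X,Y) = 1.7994 bits

Marginal of X (row sums):
  P(X=0) = 9/61 + 29/61 = 38/61
  P(X=1) = 8/61 + 15/61 = 23/61
H(X) = -[(38/61)·log₂(38/61) + (23/61)·log₂(23/61)]
  = 0.42536 + 0.53057 = 0.9559 bits

H(Y|X) = Σ_x P(x)·H(Y|X=x):
  X=0: P(X=0) = 38/61, P(Y|X=0) = (9/38, 29/38) → H(Y|X=0) = 0.78975
  X=1: P(X=1) = 23/61, P(Y|X=1) = (8/23, 15/23) → H(Y|X=1) = 0.93211
H(Y|X) = (38/61)·0.78975 + (23/61)·0.93211 = 0.8434 bits

H(X,Y) = -Σ_{x,y} P(x,y) log₂ P(x,y). Per-cell terms -P(x,y)·log₂P(x,y):
  X=0: 0.40733, 0.51000
  X=1: 0.38436, 0.49767
Sum of the 4 terms: H(X,Y) = 1.7994 bits

Chain rule check:
  H(X) + H(Y|X) = 0.9559 + 0.8434 = 1.7993 bits
  H(X,Y) = 1.7994 bits
✓ Chain rule verified (Δ = 0.0001 is 4-dp rounding noise: each of the three values was rounded independently).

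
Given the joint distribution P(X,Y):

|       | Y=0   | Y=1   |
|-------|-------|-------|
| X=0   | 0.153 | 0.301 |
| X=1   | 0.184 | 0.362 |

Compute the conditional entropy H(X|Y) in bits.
0.9939 bits

H(X|Y) = H(X,Y) - H(Y)

H(X,Y) = -Σ_{x,y} P(x,y) log₂ P(x,y). Per-cell terms -P(x,y)·log₂P(x,y):
  X=0: 0.41438, 0.52138
  X=1: 0.44937, 0.53067
Sum of the 4 terms: H(X,Y) = 1.9158 bits

Marginal of Y (column sums):
  P(Y=0) = 0.153 + 0.184 = 0.337
  P(Y=1) = 0.301 + 0.362 = 0.663
H(Y) = -[0.337·log₂(0.337) + 0.663·log₂(0.663)]
  = 0.52881 + 0.39311 = 0.9219 bits

H(X|Y) = H(X,Y) - H(Y) = 1.9158 - 0.9219 = 0.9939 bits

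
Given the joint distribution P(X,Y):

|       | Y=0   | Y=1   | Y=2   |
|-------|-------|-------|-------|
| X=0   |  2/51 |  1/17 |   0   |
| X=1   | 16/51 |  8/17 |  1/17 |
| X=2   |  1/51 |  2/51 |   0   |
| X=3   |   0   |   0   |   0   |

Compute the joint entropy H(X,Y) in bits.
1.9950 bits

H(X,Y) = -Σ_{x,y} P(x,y) log₂ P(x,y). Per-cell terms -P(x,y)·log₂P(x,y):
  X=0: 0.18323, 0.24044, 0.00000
  X=1: 0.52468, 0.51175, 0.24044
  X=2: 0.11122, 0.18323, 0.00000
  X=3: 0.00000, 0.00000, 0.00000
  (cells with P = 0 contribute 0)
Sum of the 12 terms: H(X,Y) = 1.9950 bits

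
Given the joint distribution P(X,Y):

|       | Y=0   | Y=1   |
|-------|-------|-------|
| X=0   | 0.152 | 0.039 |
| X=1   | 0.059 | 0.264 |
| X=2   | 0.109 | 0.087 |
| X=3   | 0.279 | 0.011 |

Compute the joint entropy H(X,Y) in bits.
2.5842 bits

H(X,Y) = -Σ_{x,y} P(x,y) log₂ P(x,y). Per-cell terms -P(x,y)·log₂P(x,y):
  X=0: 0.41311, 0.18253
  X=1: 0.24091, 0.50725
  X=2: 0.34854, 0.30649
  X=3: 0.51382, 0.07157
Sum of the 8 terms: H(X,Y) = 2.5842 bits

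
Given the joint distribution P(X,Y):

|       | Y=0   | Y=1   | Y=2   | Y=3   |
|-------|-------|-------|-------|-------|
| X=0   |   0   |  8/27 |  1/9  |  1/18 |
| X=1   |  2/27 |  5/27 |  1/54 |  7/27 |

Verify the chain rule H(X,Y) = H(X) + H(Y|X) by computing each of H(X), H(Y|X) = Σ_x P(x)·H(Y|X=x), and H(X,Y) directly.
H(X) = 0.9960 bits, H(Y|X) = 1.4480 bits, H(X,Y) = 2.4440 bits

Marginal of X (row sums):
  P(X=0) = 0 + 8/27 + 1/9 + 1/18 = 25/54
  P(X=1) = 2/27 + 5/27 + 1/54 + 7/27 = 29/54
H(X) = -[(25/54)·log₂(25/54) + (29/54)·log₂(29/54)]
  = 0.51437 + 0.48167 = 0.9960 bits

H(Y|X) = Σ_x P(x)·H(Y|X=x):
  X=0: P(X=0) = 25/54, P(Y|X=0) = (0, 16/25, 6/25, 3/25) → H(Y|X=0) = 1.27327
  X=1: P(X=1) = 29/54, P(Y|X=1) = (4/29, 10/29, 1/29, 14/29) → H(Y|X=1) = 1.59859
H(Y|X) = (25/54)·1.27327 + (29/54)·1.59859 = 1.4480 bits

H(X,Y) = -Σ_{x,y} P(x,y) log₂ P(x,y). Per-cell terms -P(x,y)·log₂P(x,y):
  X=0: 0.00000, 0.51997, 0.35221, 0.23166
  X=1: 0.27814, 0.45055, 0.10657, 0.50492
  (cells with P = 0 contribute 0)
Sum of the 8 terms: H(X,Y) = 2.4440 bits

Chain rule check:
  H(X) + H(Y|X) = 0.9960 + 1.4480 = 2.4440 bits
  H(X,Y) = 2.4440 bits
✓ Chain rule verified.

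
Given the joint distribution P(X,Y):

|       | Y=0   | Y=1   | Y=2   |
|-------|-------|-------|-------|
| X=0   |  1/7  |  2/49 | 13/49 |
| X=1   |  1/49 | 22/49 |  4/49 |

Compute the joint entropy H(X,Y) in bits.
2.0256 bits

H(X,Y) = -Σ_{x,y} P(x,y) log₂ P(x,y). Per-cell terms -P(x,y)·log₂P(x,y):
  X=0: 0.401051, 0.188356, 0.507868
  X=1: 0.114586, 0.518696, 0.295078
Sum of the 6 terms: H(X,Y) = 2.0256 bits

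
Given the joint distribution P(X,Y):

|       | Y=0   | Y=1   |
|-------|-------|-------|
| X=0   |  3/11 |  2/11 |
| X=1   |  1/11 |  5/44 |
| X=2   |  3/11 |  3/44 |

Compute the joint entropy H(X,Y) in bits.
2.4048 bits

H(X,Y) = -Σ_{x,y} P(x,y) log₂ P(x,y). Per-cell terms -P(x,y)·log₂P(x,y):
  X=0: 0.5112, 0.4472
  X=1: 0.3145, 0.3565
  X=2: 0.5112, 0.2642
Sum of the 6 terms: H(X,Y) = 2.4048 bits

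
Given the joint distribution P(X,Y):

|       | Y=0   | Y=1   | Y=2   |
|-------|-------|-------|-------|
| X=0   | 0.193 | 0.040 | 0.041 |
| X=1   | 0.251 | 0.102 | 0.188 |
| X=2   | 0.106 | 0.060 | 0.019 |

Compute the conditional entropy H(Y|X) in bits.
1.3763 bits

H(Y|X) = H(X,Y) - H(X)

H(X,Y) = -Σ_{x,y} P(x,y) log₂ P(x,y). Per-cell terms -P(x,y)·log₂P(x,y):
  X=0: 0.45805, 0.18575, 0.18894
  X=1: 0.50055, 0.33592, 0.45330
  X=2: 0.34321, 0.24353, 0.10864
Sum of the 9 terms: H(X,Y) = 2.8179 bits

Marginal of X (row sums):
  P(X=0) = 0.193 + 0.040 + 0.041 = 0.274
  P(X=1) = 0.251 + 0.102 + 0.188 = 0.541
  P(X=2) = 0.106 + 0.060 + 0.019 = 0.185
H(X) = -[0.274·log₂(0.274) + 0.541·log₂(0.541) + 0.185·log₂(0.185)]
  = 0.51176 + 0.47949 + 0.45036 = 1.4416 bits

H(Y|X) = H(X,Y) - H(X) = 2.8179 - 1.4416 = 1.3763 bits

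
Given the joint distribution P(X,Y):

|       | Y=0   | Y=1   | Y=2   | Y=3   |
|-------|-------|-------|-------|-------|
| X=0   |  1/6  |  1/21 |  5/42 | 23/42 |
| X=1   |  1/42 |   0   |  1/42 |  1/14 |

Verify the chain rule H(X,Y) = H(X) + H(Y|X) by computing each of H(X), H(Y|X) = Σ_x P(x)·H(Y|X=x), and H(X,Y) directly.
H(X) = 0.5266 bits, H(Y|X) = 1.4834 bits, H(X,Y) = 2.0100 bits

Marginal of X (row sums):
  P(X=0) = 1/6 + 1/21 + 5/42 + 23/42 = 37/42
  P(X=1) = 1/42 + 0 + 1/42 + 1/14 = 5/42
H(X) = -[(37/42)·log₂(37/42) + (5/42)·log₂(5/42)]
  = 0.1611 + 0.3655 = 0.5266 bits

H(Y|X) = Σ_x P(x)·H(Y|X=x):
  X=0: P(X=0) = 37/42, P(Y|X=0) = (7/37, 2/37, 5/37, 23/37) → H(Y|X=0) = 1.4986
  X=1: P(X=1) = 5/42, P(Y|X=1) = (1/5, 0, 1/5, 3/5) → H(Y|X=1) = 1.3710
H(Y|X) = (37/42)·1.4986 + (5/42)·1.3710 = 1.4834 bits

H(X,Y) = -Σ_{x,y} P(x,y) log₂ P(x,y). Per-cell terms -P(x,y)·log₂P(x,y):
  X=0: 0.4308, 0.2092, 0.3655, 0.4757
  X=1: 0.1284, 0.0000, 0.1284, 0.2720
  (cells with P = 0 contribute 0)
Sum of the 8 terms: H(X,Y) = 2.0100 bits

Chain rule check:
  H(X) + H(Y|X) = 0.5266 + 1.4834 = 2.0100 bits
  H(X,Y) = 2.0100 bits
✓ Chain rule verified.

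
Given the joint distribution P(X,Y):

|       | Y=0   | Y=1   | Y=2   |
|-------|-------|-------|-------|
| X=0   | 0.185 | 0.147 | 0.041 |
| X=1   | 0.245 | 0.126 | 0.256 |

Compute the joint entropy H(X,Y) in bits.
2.4229 bits

H(X,Y) = -Σ_{x,y} P(x,y) log₂ P(x,y). Per-cell terms -P(x,y)·log₂P(x,y):
  X=0: 0.450365, 0.406618, 0.188938
  X=1: 0.497141, 0.376552, 0.503241
Sum of the 6 terms: H(X,Y) = 2.4229 bits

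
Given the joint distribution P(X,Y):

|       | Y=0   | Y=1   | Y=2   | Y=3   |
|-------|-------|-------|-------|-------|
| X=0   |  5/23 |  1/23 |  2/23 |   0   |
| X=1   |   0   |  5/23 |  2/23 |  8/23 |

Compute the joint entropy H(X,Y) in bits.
2.2966 bits

H(X,Y) = -Σ_{x,y} P(x,y) log₂ P(x,y). Per-cell terms -P(x,y)·log₂P(x,y):
  X=0: 0.4786, 0.1967, 0.3064, 0.0000
  X=1: 0.0000, 0.4786, 0.3064, 0.5299
  (cells with P = 0 contribute 0)
Sum of the 8 terms: H(X,Y) = 2.2966 bits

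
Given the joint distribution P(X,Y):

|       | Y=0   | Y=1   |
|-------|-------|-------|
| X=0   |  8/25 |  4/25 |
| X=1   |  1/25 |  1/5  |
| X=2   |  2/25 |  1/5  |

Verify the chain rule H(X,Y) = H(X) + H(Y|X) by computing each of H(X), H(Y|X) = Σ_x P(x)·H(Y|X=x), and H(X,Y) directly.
H(X) = 1.5166 bits, H(Y|X) = 0.8385 bits, H(X,Y) = 2.3551 bits

Marginal of X (row sums):
  P(X=0) = 8/25 + 4/25 = 12/25
  P(X=1) = 1/25 + 1/5 = 6/25
  P(X=2) = 2/25 + 1/5 = 7/25
H(X) = -[(12/25)·log₂(12/25) + (6/25)·log₂(6/25) + (7/25)·log₂(7/25)]
  = 0.5083 + 0.4941 + 0.5142 = 1.5166 bits

H(Y|X) = Σ_x P(x)·H(Y|X=x):
  X=0: P(X=0) = 12/25, P(Y|X=0) = (2/3, 1/3) → H(Y|X=0) = 0.9183
  X=1: P(X=1) = 6/25, P(Y|X=1) = (1/6, 5/6) → H(Y|X=1) = 0.6500
  X=2: P(X=2) = 7/25, P(Y|X=2) = (2/7, 5/7) → H(Y|X=2) = 0.8631
H(Y|X) = (12/25)·0.9183 + (6/25)·0.6500 + (7/25)·0.8631 = 0.8385 bits

H(X,Y) = -Σ_{x,y} P(x,y) log₂ P(x,y). Per-cell terms -P(x,y)·log₂P(x,y):
  X=0: 0.5260, 0.4230
  X=1: 0.1858, 0.4644
  X=2: 0.2915, 0.4644
Sum of the 6 terms: H(X,Y) = 2.3551 bits

Chain rule check:
  H(X) + H(Y|X) = 1.5166 + 0.8385 = 2.3551 bits
  H(X,Y) = 2.3551 bits
✓ Chain rule verified.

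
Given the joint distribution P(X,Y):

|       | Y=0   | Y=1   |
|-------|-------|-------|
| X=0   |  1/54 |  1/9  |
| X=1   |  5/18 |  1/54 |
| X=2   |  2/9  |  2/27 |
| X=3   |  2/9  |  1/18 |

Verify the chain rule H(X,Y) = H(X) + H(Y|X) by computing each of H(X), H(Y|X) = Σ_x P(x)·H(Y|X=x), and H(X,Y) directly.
H(X) = 1.9354 bits, H(Y|X) = 0.6176 bits, H(X,Y) = 2.5529 bits

Marginal of X (row sums):
  P(X=0) = 1/54 + 1/9 = 7/54
  P(X=1) = 5/18 + 1/54 = 8/27
  P(X=2) = 2/9 + 2/27 = 8/27
  P(X=3) = 2/9 + 1/18 = 5/18
H(X) = -[(7/54)·log₂(7/54) + (8/27)·log₂(8/27) + (8/27)·log₂(8/27) + (5/18)·log₂(5/18)]
  = 0.3821 + 0.5200 + 0.5200 + 0.5133 = 1.9354 bits

H(Y|X) = Σ_x P(x)·H(Y|X=x):
  X=0: P(X=0) = 7/54, P(Y|X=0) = (1/7, 6/7) → H(Y|X=0) = 0.5917
  X=1: P(X=1) = 8/27, P(Y|X=1) = (15/16, 1/16) → H(Y|X=1) = 0.3373
  X=2: P(X=2) = 8/27, P(Y|X=2) = (3/4, 1/4) → H(Y|X=2) = 0.8113
  X=3: P(X=3) = 5/18, P(Y|X=3) = (4/5, 1/5) → H(Y|X=3) = 0.7219
H(Y|X) = (7/54)·0.5917 + (8/27)·0.3373 + (8/27)·0.8113 + (5/18)·0.7219 = 0.6176 bits

H(X,Y) = -Σ_{x,y} P(x,y) log₂ P(x,y). Per-cell terms -P(x,y)·log₂P(x,y):
  X=0: 0.1066, 0.3522
  X=1: 0.5133, 0.1066
  X=2: 0.4822, 0.2781
  X=3: 0.4822, 0.2317
Sum of the 8 terms: H(X,Y) = 2.5529 bits

Chain rule check:
  H(X) + H(Y|X) = 1.9354 + 0.6176 = 2.5530 bits
  H(X,Y) = 2.5529 bits
✓ Chain rule verified (Δ = 0.0001 is 4-dp rounding noise: each of the three values was rounded independently).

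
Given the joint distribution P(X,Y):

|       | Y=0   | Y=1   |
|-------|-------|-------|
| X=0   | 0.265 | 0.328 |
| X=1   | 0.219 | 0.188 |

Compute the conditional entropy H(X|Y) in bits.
0.9691 bits

H(X|Y) = H(X,Y) - H(Y)

H(X,Y) = -Σ_{x,y} P(x,y) log₂ P(x,y). Per-cell terms -P(x,y)·log₂P(x,y):
  X=0: 0.507723, 0.527500
  X=1: 0.479828, 0.453305
Sum of the 4 terms: H(X,Y) = 1.96836 bits

Marginal of Y (column sums):
  P(Y=0) = 0.265 + 0.219 = 0.484
  P(Y=1) = 0.328 + 0.188 = 0.516
H(Y) = -[0.484·log₂(0.484) + 0.516·log₂(0.516)]
  = 0.506710 + 0.492551 = 0.99926 bits

H(X|Y) = H(X,Y) - H(Y) = 1.96836 - 0.99926 = 0.9691 bits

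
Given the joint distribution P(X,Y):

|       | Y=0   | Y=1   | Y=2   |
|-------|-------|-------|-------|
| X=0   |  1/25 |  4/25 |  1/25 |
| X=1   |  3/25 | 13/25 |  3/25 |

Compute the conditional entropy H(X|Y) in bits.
0.7949 bits

H(X|Y) = H(X,Y) - H(Y)

H(X,Y) = -Σ_{x,y} P(x,y) log₂ P(x,y). Per-cell terms -P(x,y)·log₂P(x,y):
  X=0: 0.185754, 0.423017, 0.185754
  X=1: 0.367067, 0.490577, 0.367067
Sum of the 6 terms: H(X,Y) = 2.01924 bits

Marginal of Y (column sums):
  P(Y=0) = 1/25 + 3/25 = 4/25
  P(Y=1) = 4/25 + 13/25 = 17/25
  P(Y=2) = 1/25 + 3/25 = 4/25
H(Y) = -[(4/25)·log₂(4/25) + (17/25)·log₂(17/25) + (4/25)·log₂(4/25)]
  = 0.423017 + 0.378347 + 0.423017 = 1.22438 bits

H(X|Y) = H(X,Y) - H(Y) = 2.01924 - 1.22438 = 0.7949 bits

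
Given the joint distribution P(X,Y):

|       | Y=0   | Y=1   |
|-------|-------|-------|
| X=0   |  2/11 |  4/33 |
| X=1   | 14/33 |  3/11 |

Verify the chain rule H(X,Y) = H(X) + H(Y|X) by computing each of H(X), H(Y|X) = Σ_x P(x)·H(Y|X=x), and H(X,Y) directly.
H(X) = 0.8850 bits, H(Y|X) = 0.9672 bits, H(X,Y) = 1.8522 bits

Marginal of X (row sums):
  P(X=0) = 2/11 + 4/33 = 10/33
  P(X=1) = 14/33 + 3/11 = 23/33
H(X) = -[(10/33)·log₂(10/33) + (23/33)·log₂(23/33)]
  = 0.5220 + 0.3630 = 0.8850 bits

H(Y|X) = Σ_x P(x)·H(Y|X=x):
  X=0: P(X=0) = 10/33, P(Y|X=0) = (3/5, 2/5) → H(Y|X=0) = 0.9710
  X=1: P(X=1) = 23/33, P(Y|X=1) = (14/23, 9/23) → H(Y|X=1) = 0.9656
H(Y|X) = (10/33)·0.9710 + (23/33)·0.9656 = 0.9672 bits

H(X,Y) = -Σ_{x,y} P(x,y) log₂ P(x,y). Per-cell terms -P(x,y)·log₂P(x,y):
  X=0: 0.4472, 0.3690
  X=1: 0.5248, 0.5112
Sum of the 4 terms: H(X,Y) = 1.8522 bits

Chain rule check:
  H(X) + H(Y|X) = 0.8850 + 0.9672 = 1.8522 bits
  H(X,Y) = 1.8522 bits
✓ Chain rule verified.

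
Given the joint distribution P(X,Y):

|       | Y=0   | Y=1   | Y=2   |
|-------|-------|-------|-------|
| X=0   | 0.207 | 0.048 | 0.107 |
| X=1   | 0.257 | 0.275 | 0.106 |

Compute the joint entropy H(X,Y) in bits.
2.3848 bits

H(X,Y) = -Σ_{x,y} P(x,y) log₂ P(x,y). Per-cell terms -P(x,y)·log₂P(x,y):
  X=0: 0.47037, 0.21028, 0.34500
  X=1: 0.50376, 0.51219, 0.34321
Sum of the 6 terms: H(X,Y) = 2.3848 bits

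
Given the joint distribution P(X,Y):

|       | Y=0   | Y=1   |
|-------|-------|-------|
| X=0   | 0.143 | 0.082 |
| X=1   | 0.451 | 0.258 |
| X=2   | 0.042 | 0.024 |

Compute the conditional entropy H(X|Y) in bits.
1.0948 bits

H(X|Y) = H(X,Y) - H(Y)

H(X,Y) = -Σ_{x,y} P(x,y) log₂ P(x,y). Per-cell terms -P(x,y)·log₂P(x,y):
  X=0: 0.401246, 0.295875
  X=1: 0.518109, 0.504276
  X=2: 0.192086, 0.129140
Sum of the 6 terms: H(X,Y) = 2.04073 bits

Marginal of Y (column sums):
  P(Y=0) = 0.143 + 0.451 + 0.042 = 0.636
  P(Y=1) = 0.082 + 0.258 + 0.024 = 0.364
H(Y) = -[0.636·log₂(0.636) + 0.364·log₂(0.364)]
  = 0.415245 + 0.530708 = 0.94595 bits

H(X|Y) = H(X,Y) - H(Y) = 2.04073 - 0.94595 = 1.0948 bits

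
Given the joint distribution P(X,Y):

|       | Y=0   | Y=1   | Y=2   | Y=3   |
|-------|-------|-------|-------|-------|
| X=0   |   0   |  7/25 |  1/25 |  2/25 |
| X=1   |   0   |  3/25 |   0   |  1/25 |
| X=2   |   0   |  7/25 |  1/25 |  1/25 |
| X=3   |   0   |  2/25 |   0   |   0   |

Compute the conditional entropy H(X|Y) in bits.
1.7061 bits

H(X|Y) = H(X,Y) - H(Y)

H(X,Y) = -Σ_{x,y} P(x,y) log₂ P(x,y). Per-cell terms -P(x,y)·log₂P(x,y):
  X=0: 0.00000, 0.51422, 0.18575, 0.29151
  X=1: 0.00000, 0.36707, 0.00000, 0.18575
  X=2: 0.00000, 0.51422, 0.18575, 0.18575
  X=3: 0.00000, 0.29151, 0.00000, 0.00000
  (cells with P = 0 contribute 0)
Sum of the 16 terms: H(X,Y) = 2.7215 bits

Marginal of Y (column sums):
  P(Y=0) = 0 + 0 + 0 + 0 = 0
  P(Y=1) = 7/25 + 3/25 + 7/25 + 2/25 = 19/25
  P(Y=2) = 1/25 + 0 + 1/25 + 0 = 2/25
  P(Y=3) = 2/25 + 1/25 + 1/25 + 0 = 4/25
H(Y) = -[(19/25)·log₂(19/25) + (2/25)·log₂(2/25) + (4/25)·log₂(4/25)]   (outcomes with P = 0 contribute 0)
  = 0.30091 + 0.29151 + 0.42302 = 1.0154 bits

H(X|Y) = H(X,Y) - H(Y) = 2.7215 - 1.0154 = 1.7061 bits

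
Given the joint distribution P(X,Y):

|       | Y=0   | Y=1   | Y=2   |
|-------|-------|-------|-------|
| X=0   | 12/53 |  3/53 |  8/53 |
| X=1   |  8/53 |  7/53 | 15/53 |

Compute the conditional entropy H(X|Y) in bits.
0.9372 bits

H(X|Y) = H(X,Y) - H(Y)

H(X,Y) = -Σ_{x,y} P(x,y) log₂ P(x,y). Per-cell terms -P(x,y)·log₂P(x,y):
  X=0: 0.485198, 0.234507, 0.411762
  X=1: 0.411762, 0.385735, 0.515386
Sum of the 6 terms: H(X,Y) = 2.44435 bits

Marginal of Y (column sums):
  P(Y=0) = 12/53 + 8/53 = 20/53
  P(Y=1) = 3/53 + 7/53 = 10/53
  P(Y=2) = 8/53 + 15/53 = 23/53
H(Y) = -[(20/53)·log₂(20/53) + (10/53)·log₂(10/53) + (23/53)·log₂(23/53)]
  = 0.530563 + 0.453961 + 0.522646 = 1.50717 bits

H(X|Y) = H(X,Y) - H(Y) = 2.44435 - 1.50717 = 0.9372 bits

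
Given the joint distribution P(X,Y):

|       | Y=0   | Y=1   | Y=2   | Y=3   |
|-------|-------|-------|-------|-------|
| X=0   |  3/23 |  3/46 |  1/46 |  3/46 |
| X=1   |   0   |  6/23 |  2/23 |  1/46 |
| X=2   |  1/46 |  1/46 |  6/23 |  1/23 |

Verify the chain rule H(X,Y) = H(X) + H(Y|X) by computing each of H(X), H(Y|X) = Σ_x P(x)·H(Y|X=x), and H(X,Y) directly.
H(X) = 1.5759 bits, H(Y|X) = 1.3160 bits, H(X,Y) = 2.8919 bits

Marginal of X (row sums):
  P(X=0) = 3/23 + 3/46 + 1/46 + 3/46 = 13/46
  P(X=1) = 0 + 6/23 + 2/23 + 1/46 = 17/46
  P(X=2) = 1/46 + 1/46 + 6/23 + 1/23 = 8/23
H(X) = -[(13/46)·log₂(13/46) + (17/46)·log₂(17/46) + (8/23)·log₂(8/23)]
  = 0.51523 + 0.53073 + 0.52993 = 1.5759 bits

H(Y|X) = Σ_x P(x)·H(Y|X=x):
  X=0: P(X=0) = 13/46, P(Y|X=0) = (6/13, 3/13, 1/13, 3/13) → H(Y|X=0) = 1.77586
  X=1: P(X=1) = 17/46, P(Y|X=1) = (0, 12/17, 4/17, 1/17) → H(Y|X=1) = 1.08631
  X=2: P(X=2) = 8/23, P(Y|X=2) = (1/16, 1/16, 3/4, 1/8) → H(Y|X=2) = 1.18628
H(Y|X) = (13/46)·1.77586 + (17/46)·1.08631 + (8/23)·1.18628 = 1.3160 bits

H(X,Y) = -Σ_{x,y} P(x,y) log₂ P(x,y). Per-cell terms -P(x,y)·log₂P(x,y):
  X=0: 0.38330, 0.25687, 0.12008, 0.25687
  X=1: 0.00000, 0.50572, 0.30640, 0.12008
  X=2: 0.12008, 0.12008, 0.50572, 0.19668
  (cells with P = 0 contribute 0)
Sum of the 12 terms: H(X,Y) = 2.8919 bits

Chain rule check:
  H(X) + H(Y|X) = 1.5759 + 1.3160 = 2.8919 bits
  H(X,Y) = 2.8919 bits
✓ Chain rule verified.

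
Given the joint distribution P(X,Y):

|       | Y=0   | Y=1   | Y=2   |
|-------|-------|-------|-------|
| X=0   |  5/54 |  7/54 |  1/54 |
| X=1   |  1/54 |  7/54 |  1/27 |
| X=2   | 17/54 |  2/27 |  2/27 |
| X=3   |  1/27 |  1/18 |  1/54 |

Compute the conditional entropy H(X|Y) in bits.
1.6145 bits

H(X|Y) = H(X,Y) - H(Y)

H(X,Y) = -Σ_{x,y} P(x,y) log₂ P(x,y). Per-cell terms -P(x,y)·log₂P(x,y):
  X=0: 0.3178666, 0.3820876, 0.1065720
  X=1: 0.1065720, 0.3820876, 0.1761069
  X=2: 0.5249300, 0.2781398, 0.2781398
  X=3: 0.1761069, 0.2316625, 0.1065720
Sum of the 12 terms: H(X,Y) = 3.066844 bits

Marginal of Y (column sums):
  P(Y=0) = 5/54 + 1/54 + 17/54 + 1/27 = 25/54
  P(Y=1) = 7/54 + 7/54 + 2/27 + 1/18 = 7/18
  P(Y=2) = 1/54 + 1/27 + 2/27 + 1/54 = 4/27
H(Y) = -[(25/54)·log₂(25/54) + (7/18)·log₂(7/18) + (4/27)·log₂(4/27)]
  = 0.5143663 + 0.5298884 + 0.4081315 = 1.452386 bits

H(X|Y) = H(X,Y) - H(Y) = 3.066844 - 1.452386 = 1.6145 bits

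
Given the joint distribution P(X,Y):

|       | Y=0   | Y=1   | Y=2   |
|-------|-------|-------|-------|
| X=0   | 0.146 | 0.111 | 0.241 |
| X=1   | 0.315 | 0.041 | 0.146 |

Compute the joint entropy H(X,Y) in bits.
2.3713 bits

H(X,Y) = -Σ_{x,y} P(x,y) log₂ P(x,y). Per-cell terms -P(x,y)·log₂P(x,y):
  X=0: 0.40529, 0.35202, 0.49475
  X=1: 0.52497, 0.18894, 0.40529
Sum of the 6 terms: H(X,Y) = 2.3713 bits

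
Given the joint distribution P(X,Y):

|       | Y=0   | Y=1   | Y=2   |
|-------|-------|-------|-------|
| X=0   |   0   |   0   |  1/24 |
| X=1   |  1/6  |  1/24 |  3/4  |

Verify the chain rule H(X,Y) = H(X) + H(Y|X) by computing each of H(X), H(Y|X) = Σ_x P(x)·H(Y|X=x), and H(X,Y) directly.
H(X) = 0.2499 bits, H(Y|X) = 0.8743 bits, H(X,Y) = 1.1242 bits

Marginal of X (row sums):
  P(X=0) = 0 + 0 + 1/24 = 1/24
  P(X=1) = 1/6 + 1/24 + 3/4 = 23/24
H(X) = -[(1/24)·log₂(1/24) + (23/24)·log₂(23/24)]
  = 0.19104 + 0.05884 = 0.2499 bits

H(Y|X) = Σ_x P(x)·H(Y|X=x):
  X=0: P(X=0) = 1/24, P(Y|X=0) = (0, 0, 1) → H(Y|X=0) = 0.00000
  X=1: P(X=1) = 23/24, P(Y|X=1) = (4/23, 1/23, 18/23) → H(Y|X=1) = 0.91232
H(Y|X) = (1/24)·0.00000 + (23/24)·0.91232 = 0.8743 bits

H(X,Y) = -Σ_{x,y} P(x,y) log₂ P(x,y). Per-cell terms -P(x,y)·log₂P(x,y):
  X=0: 0.00000, 0.00000, 0.19104
  X=1: 0.43083, 0.19104, 0.31128
  (cells with P = 0 contribute 0)
Sum of the 6 terms: H(X,Y) = 1.1242 bits

Chain rule check:
  H(X) + H(Y|X) = 0.2499 + 0.8743 = 1.1242 bits
  H(X,Y) = 1.1242 bits
✓ Chain rule verified.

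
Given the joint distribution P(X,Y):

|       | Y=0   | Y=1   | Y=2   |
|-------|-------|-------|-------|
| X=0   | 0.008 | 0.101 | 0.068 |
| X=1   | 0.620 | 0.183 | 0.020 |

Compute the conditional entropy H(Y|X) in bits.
0.9689 bits

H(Y|X) = H(X,Y) - H(X)

H(X,Y) = -Σ_{x,y} P(x,y) log₂ P(x,y). Per-cell terms -P(x,y)·log₂P(x,y):
  X=0: 0.055726, 0.334065, 0.263726
  X=1: 0.427589, 0.448365, 0.112877
Sum of the 6 terms: H(X,Y) = 1.64235 bits

Marginal of X (row sums):
  P(X=0) = 0.008 + 0.101 + 0.068 = 0.177
  P(X=1) = 0.620 + 0.183 + 0.020 = 0.823
H(X) = -[0.177·log₂(0.177) + 0.823·log₂(0.823)]
  = 0.442178 + 0.231292 = 0.67347 bits

H(Y|X) = H(X,Y) - H(X) = 1.64235 - 0.67347 = 0.9689 bits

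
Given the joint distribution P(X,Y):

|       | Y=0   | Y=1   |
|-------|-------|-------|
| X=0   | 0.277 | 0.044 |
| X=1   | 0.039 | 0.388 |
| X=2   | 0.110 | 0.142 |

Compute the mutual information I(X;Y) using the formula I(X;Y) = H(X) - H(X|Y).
0.3617 bits

I(X;Y) = H(X) - H(X|Y)

Marginal of X (row sums):
  P(X=0) = 0.277 + 0.044 = 0.321
  P(X=1) = 0.039 + 0.388 = 0.427
  P(X=2) = 0.110 + 0.142 = 0.252
H(X) = -[0.321·log₂(0.321) + 0.427·log₂(0.427) + 0.252·log₂(0.252)]
  = 0.526233 + 0.524224 + 0.501103 = 1.551560 bits

Marginal of Y (column sums):
  P(Y=0) = 0.277 + 0.039 + 0.110 = 0.426
  P(Y=1) = 0.044 + 0.388 + 0.142 = 0.574
H(X|Y) = Σ_y P(y)·H(X|Y=y):
  Y=0: P(Y=0) = 0.426, P(X|Y=0) = (277/426, 13/142, 55/213) → H(X|Y=0) = 1.223942
  Y=1: P(Y=1) = 0.574, P(X|Y=1) = (22/287, 194/287, 71/287) → H(X|Y=1) = 1.164480
H(X|Y) = 0.426·1.223942 + 0.574·1.164480 = 1.189811 bits

I(X;Y) = H(X) - H(X|Y) = 1.551560 - 1.189811 = 0.3617 bits

Cross-check via I(X;Y) = H(X) + H(Y) - H(X,Y): computing H(Y) from the column sums and H(X,Y) from the 6 cells in the same way gives H(Y) = 0.984141 bits and H(X,Y) = 2.173952 bits, so
I(X;Y) = 1.551560 + 0.984141 - 2.173952 = 0.3617 bits ✓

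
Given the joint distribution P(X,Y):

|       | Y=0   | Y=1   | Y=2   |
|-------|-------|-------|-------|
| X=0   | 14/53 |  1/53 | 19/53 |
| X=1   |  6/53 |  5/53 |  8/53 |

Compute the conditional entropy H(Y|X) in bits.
1.2934 bits

H(Y|X) = H(X,Y) - H(X)

H(X,Y) = -Σ_{x,y} P(x,y) log₂ P(x,y). Per-cell terms -P(x,y)·log₂P(x,y):
  X=0: 0.50732, 0.10807, 0.53056
  X=1: 0.35581, 0.32132, 0.41176
Sum of the 6 terms: H(X,Y) = 2.2348 bits

Marginal of X (row sums):
  P(X=0) = 14/53 + 1/53 + 19/53 = 34/53
  P(X=1) = 6/53 + 5/53 + 8/53 = 19/53
H(X) = -[(34/53)·log₂(34/53) + (19/53)·log₂(19/53)]
  = 0.41086 + 0.53056 = 0.9414 bits

H(Y|X) = H(X,Y) - H(X) = 2.2348 - 0.9414 = 1.2934 bits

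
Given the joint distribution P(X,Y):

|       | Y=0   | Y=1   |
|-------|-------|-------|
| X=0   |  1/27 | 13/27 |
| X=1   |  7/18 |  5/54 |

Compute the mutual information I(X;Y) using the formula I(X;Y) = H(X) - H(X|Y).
0.4516 bits

I(X;Y) = H(X) - H(X|Y)

Marginal of X (row sums):
  P(X=0) = 1/27 + 13/27 = 14/27
  P(X=1) = 7/18 + 5/54 = 13/27
H(X) = -[(14/27)·log₂(14/27) + (13/27)·log₂(13/27)]
  = 0.49131 + 0.50770 = 0.99901 bits

Marginal of Y (column sums):
  P(Y=0) = 1/27 + 7/18 = 23/54
  P(Y=1) = 13/27 + 5/54 = 31/54
H(X|Y) = Σ_y P(y)·H(X|Y=y):
  Y=0: P(Y=0) = 23/54, P(X|Y=0) = (2/23, 21/23) → H(X|Y=0) = 0.42623
  Y=1: P(Y=1) = 31/54, P(X|Y=1) = (26/31, 5/31) → H(X|Y=1) = 0.63739
H(X|Y) = (23/54)·0.42623 + (31/54)·0.63739 = 0.54745 bits

I(X;Y) = H(X) - H(X|Y) = 0.99901 - 0.54745 = 0.4516 bits

Cross-check via I(X;Y) = H(X) + H(Y) - H(X,Y): computing H(Y) from the column sums and H(X,Y) from the 4 cells in the same way gives H(Y) = 0.98411 bits and H(X,Y) = 1.53156 bits, so
I(X;Y) = 0.99901 + 0.98411 - 1.53156 = 0.4516 bits ✓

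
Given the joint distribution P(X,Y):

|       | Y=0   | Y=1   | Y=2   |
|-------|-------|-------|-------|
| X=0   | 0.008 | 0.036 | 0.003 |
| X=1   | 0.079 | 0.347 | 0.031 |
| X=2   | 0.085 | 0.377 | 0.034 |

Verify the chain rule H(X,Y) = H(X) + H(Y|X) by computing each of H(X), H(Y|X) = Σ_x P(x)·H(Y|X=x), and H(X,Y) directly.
H(X) = 1.2254 bits, H(Y|X) = 1.0014 bits, H(X,Y) = 2.2268 bits

Marginal of X (row sums):
  P(X=0) = 0.008 + 0.036 + 0.003 = 0.047
  P(X=1) = 0.079 + 0.347 + 0.031 = 0.457
  P(X=2) = 0.085 + 0.377 + 0.034 = 0.496
H(X) = -[0.047·log₂(0.047) + 0.457·log₂(0.457) + 0.496·log₂(0.496)]
  = 0.20733 + 0.51629 + 0.50175 = 1.2254 bits

H(Y|X) = Σ_x P(x)·H(Y|X=x):
  X=0: P(X=0) = 0.047, P(Y|X=0) = (8/47, 36/47, 3/47) → H(Y|X=0) = 0.98284
  X=1: P(X=1) = 0.457, P(Y|X=1) = (79/457, 347/457, 31/457) → H(Y|X=1) = 1.00270
  X=2: P(X=2) = 0.496, P(Y|X=2) = (85/496, 377/496, 17/248) → H(Y|X=2) = 1.00199
H(Y|X) = 0.047·0.98284 + 0.457·1.00270 + 0.496·1.00199 = 1.0014 bits

H(X,Y) = -Σ_{x,y} P(x,y) log₂ P(x,y). Per-cell terms -P(x,y)·log₂P(x,y):
  X=0: 0.05573, 0.17265, 0.02514
  X=1: 0.28930, 0.52987, 0.15536
  X=2: 0.30229, 0.53058, 0.16586
Sum of the 9 terms: H(X,Y) = 2.2268 bits

Chain rule check:
  H(X) + H(Y|X) = 1.2254 + 1.0014 = 2.2268 bits
  H(X,Y) = 2.2268 bits
✓ Chain rule verified.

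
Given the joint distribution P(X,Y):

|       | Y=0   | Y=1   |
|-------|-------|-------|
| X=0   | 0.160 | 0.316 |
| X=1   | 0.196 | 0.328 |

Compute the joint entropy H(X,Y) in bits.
1.9365 bits

H(X,Y) = -Σ_{x,y} P(x,y) log₂ P(x,y). Per-cell terms -P(x,y)·log₂P(x,y):
  X=0: 0.4230, 0.5252
  X=1: 0.4608, 0.5275
Sum of the 4 terms: H(X,Y) = 1.9365 bits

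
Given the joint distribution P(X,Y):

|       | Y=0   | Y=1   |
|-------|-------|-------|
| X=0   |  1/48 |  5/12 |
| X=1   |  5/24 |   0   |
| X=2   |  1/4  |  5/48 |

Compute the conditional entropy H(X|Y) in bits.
0.9552 bits

H(X|Y) = H(X,Y) - H(Y)

H(X,Y) = -Σ_{x,y} P(x,y) log₂ P(x,y). Per-cell terms -P(x,y)·log₂P(x,y):
  X=0: 0.11635, 0.52626
  X=1: 0.47147, 0.00000
  X=2: 0.50000, 0.33990
  (cells with P = 0 contribute 0)
Sum of the 6 terms: H(X,Y) = 1.95398 bits

Marginal of Y (column sums):
  P(Y=0) = 1/48 + 5/24 + 1/4 = 23/48
  P(Y=1) = 5/12 + 0 + 5/48 = 25/48
H(Y) = -[(23/48)·log₂(23/48) + (25/48)·log₂(25/48)]
  = 0.50859 + 0.49016 = 0.99875 bits

H(X|Y) = H(X,Y) - H(Y) = 1.95398 - 0.99875 = 0.9552 bits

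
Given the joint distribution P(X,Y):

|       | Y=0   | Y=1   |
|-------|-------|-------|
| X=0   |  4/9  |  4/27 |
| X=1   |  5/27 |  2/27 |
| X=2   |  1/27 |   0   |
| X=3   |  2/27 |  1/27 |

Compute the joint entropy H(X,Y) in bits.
2.2871 bits

H(X,Y) = -Σ_{x,y} P(x,y) log₂ P(x,y). Per-cell terms -P(x,y)·log₂P(x,y):
  X=0: 0.519967, 0.408131
  X=1: 0.450548, 0.278140
  X=2: 0.176107, 0.000000
  X=3: 0.278140, 0.176107
  (cells with P = 0 contribute 0)
Sum of the 8 terms: H(X,Y) = 2.2871 bits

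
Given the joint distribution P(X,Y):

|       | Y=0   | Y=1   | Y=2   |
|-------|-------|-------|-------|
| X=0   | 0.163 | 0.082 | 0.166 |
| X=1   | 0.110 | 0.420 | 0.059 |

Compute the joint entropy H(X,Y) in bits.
2.2694 bits

H(X,Y) = -Σ_{x,y} P(x,y) log₂ P(x,y). Per-cell terms -P(x,y)·log₂P(x,y):
  X=0: 0.4266, 0.2959, 0.4301
  X=1: 0.3503, 0.5256, 0.2409
Sum of the 6 terms: H(X,Y) = 2.2694 bits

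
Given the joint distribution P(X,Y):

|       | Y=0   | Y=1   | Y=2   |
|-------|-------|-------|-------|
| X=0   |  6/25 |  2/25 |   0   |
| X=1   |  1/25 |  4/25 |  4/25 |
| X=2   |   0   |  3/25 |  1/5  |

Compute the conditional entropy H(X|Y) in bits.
1.0734 bits

H(X|Y) = H(X,Y) - H(Y)

H(X,Y) = -Σ_{x,y} P(x,y) log₂ P(x,y). Per-cell terms -P(x,y)·log₂P(x,y):
  X=0: 0.49413, 0.29151, 0.00000
  X=1: 0.18575, 0.42302, 0.42302
  X=2: 0.00000, 0.36707, 0.46439
  (cells with P = 0 contribute 0)
Sum of the 9 terms: H(X,Y) = 2.6489 bits

Marginal of Y (column sums):
  P(Y=0) = 6/25 + 1/25 + 0 = 7/25
  P(Y=1) = 2/25 + 4/25 + 3/25 = 9/25
  P(Y=2) = 0 + 4/25 + 1/5 = 9/25
H(Y) = -[(7/25)·log₂(7/25) + (9/25)·log₂(9/25) + (9/25)·log₂(9/25)]
  = 0.51422 + 0.53062 + 0.53062 = 1.5755 bits

H(X|Y) = H(X,Y) - H(Y) = 2.6489 - 1.5755 = 1.0734 bits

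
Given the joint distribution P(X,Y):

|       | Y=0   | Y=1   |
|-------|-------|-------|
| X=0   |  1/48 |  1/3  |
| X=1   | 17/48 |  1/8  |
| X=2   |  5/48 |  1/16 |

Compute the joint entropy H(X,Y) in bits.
2.1399 bits

H(X,Y) = -Σ_{x,y} P(x,y) log₂ P(x,y). Per-cell terms -P(x,y)·log₂P(x,y):
  X=0: 0.11635, 0.52832
  X=1: 0.53036, 0.37500
  X=2: 0.33990, 0.25000
Sum of the 6 terms: H(X,Y) = 2.1399 bits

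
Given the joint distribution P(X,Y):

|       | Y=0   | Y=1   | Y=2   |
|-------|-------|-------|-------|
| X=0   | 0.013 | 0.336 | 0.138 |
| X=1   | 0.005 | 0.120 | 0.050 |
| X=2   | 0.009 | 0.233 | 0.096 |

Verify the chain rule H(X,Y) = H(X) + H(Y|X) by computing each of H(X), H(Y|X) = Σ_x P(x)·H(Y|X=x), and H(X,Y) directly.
H(X) = 1.4745 bits, H(Y|X) = 1.0267 bits, H(X,Y) = 2.5012 bits

Marginal of X (row sums):
  P(X=0) = 0.013 + 0.336 + 0.138 = 0.487
  P(X=1) = 0.005 + 0.120 + 0.050 = 0.175
  P(X=2) = 0.009 + 0.233 + 0.096 = 0.338
H(X) = -[0.487·log₂(0.487) + 0.175·log₂(0.175) + 0.338·log₂(0.338)]
  = 0.50551 + 0.44005 + 0.52894 = 1.4745 bits

H(Y|X) = Σ_x P(x)·H(Y|X=x):
  X=0: P(X=0) = 0.487, P(Y|X=0) = (13/487, 336/487, 138/487) → H(Y|X=0) = 1.02449
  X=1: P(X=1) = 0.175, P(Y|X=1) = (1/35, 24/35, 2/7) → H(Y|X=1) = 1.03619
  X=2: P(X=2) = 0.338, P(Y|X=2) = (9/338, 233/338, 48/169) → H(Y|X=2) = 1.02502
H(Y|X) = 0.487·1.02449 + 0.175·1.03619 + 0.338·1.02502 = 1.0267 bits

H(X,Y) = -Σ_{x,y} P(x,y) log₂ P(x,y). Per-cell terms -P(x,y)·log₂P(x,y):
  X=0: 0.08145, 0.52868, 0.39430
  X=1: 0.03822, 0.36707, 0.21610
  X=2: 0.06116, 0.48967, 0.32456
Sum of the 9 terms: H(X,Y) = 2.5012 bits

Chain rule check:
  H(X) + H(Y|X) = 1.4745 + 1.0267 = 2.5012 bits
  H(X,Y) = 2.5012 bits
✓ Chain rule verified.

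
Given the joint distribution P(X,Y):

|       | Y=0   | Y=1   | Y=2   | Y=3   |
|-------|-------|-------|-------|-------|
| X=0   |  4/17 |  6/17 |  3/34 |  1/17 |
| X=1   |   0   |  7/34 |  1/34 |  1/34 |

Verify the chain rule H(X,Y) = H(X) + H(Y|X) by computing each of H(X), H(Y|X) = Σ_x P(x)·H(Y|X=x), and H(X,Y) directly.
H(X) = 0.8338 bits, H(Y|X) = 1.5059 bits, H(X,Y) = 2.3396 bits

Marginal of X (row sums):
  P(X=0) = 4/17 + 6/17 + 3/34 + 1/17 = 25/34
  P(X=1) = 0 + 7/34 + 1/34 + 1/34 = 9/34
H(X) = -[(25/34)·log₂(25/34) + (9/34)·log₂(9/34)]
  = 0.32618 + 0.50758 = 0.8338 bits

H(Y|X) = Σ_x P(x)·H(Y|X=x):
  X=0: P(X=0) = 25/34, P(Y|X=0) = (8/25, 12/25, 3/25, 2/25) → H(Y|X=0) = 1.69288
  X=1: P(X=1) = 9/34, P(Y|X=1) = (0, 7/9, 1/9, 1/9) → H(Y|X=1) = 0.98643
H(Y|X) = (25/34)·1.69288 + (9/34)·0.98643 = 1.5059 bits

H(X,Y) = -Σ_{x,y} P(x,y) log₂ P(x,y). Per-cell terms -P(x,y)·log₂P(x,y):
  X=0: 0.49117, 0.53029, 0.30904, 0.24044
  X=1: 0.00000, 0.46943, 0.14963, 0.14963
  (cells with P = 0 contribute 0)
Sum of the 8 terms: H(X,Y) = 2.3396 bits

Chain rule check:
  H(X) + H(Y|X) = 0.8338 + 1.5059 = 2.3397 bits
  H(X,Y) = 2.3396 bits
✓ Chain rule verified (Δ = 0.0001 is 4-dp rounding noise: each of the three values was rounded independently).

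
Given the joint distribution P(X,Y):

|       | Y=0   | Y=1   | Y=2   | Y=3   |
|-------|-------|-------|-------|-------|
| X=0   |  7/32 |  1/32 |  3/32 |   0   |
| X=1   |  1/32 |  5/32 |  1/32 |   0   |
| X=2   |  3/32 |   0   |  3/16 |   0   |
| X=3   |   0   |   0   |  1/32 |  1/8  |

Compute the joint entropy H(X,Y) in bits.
2.9912 bits

H(X,Y) = -Σ_{x,y} P(x,y) log₂ P(x,y). Per-cell terms -P(x,y)·log₂P(x,y):
  X=0: 0.47964, 0.15625, 0.32016, 0.00000
  X=1: 0.15625, 0.41845, 0.15625, 0.00000
  X=2: 0.32016, 0.00000, 0.45282, 0.00000
  X=3: 0.00000, 0.00000, 0.15625, 0.37500
  (cells with P = 0 contribute 0)
Sum of the 16 terms: H(X,Y) = 2.9912 bits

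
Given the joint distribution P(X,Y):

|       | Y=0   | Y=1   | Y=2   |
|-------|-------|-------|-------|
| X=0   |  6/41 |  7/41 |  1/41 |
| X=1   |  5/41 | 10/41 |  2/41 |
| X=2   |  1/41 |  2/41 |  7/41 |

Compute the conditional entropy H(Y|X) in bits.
1.2773 bits

H(Y|X) = H(X,Y) - H(X)

H(X,Y) = -Σ_{x,y} P(x,y) log₂ P(x,y). Per-cell terms -P(x,y)·log₂P(x,y):
  X=0: 0.405745, 0.435400, 0.130672
  X=1: 0.370198, 0.496494, 0.212564
  X=2: 0.130672, 0.212564, 0.435400
Sum of the 9 terms: H(X,Y) = 2.82971 bits

Marginal of X (row sums):
  P(X=0) = 6/41 + 7/41 + 1/41 = 14/41
  P(X=1) = 5/41 + 10/41 + 2/41 = 17/41
  P(X=2) = 1/41 + 2/41 + 7/41 = 10/41
H(X) = -[(14/41)·log₂(14/41) + (17/41)·log₂(17/41) + (10/41)·log₂(10/41)]
  = 0.529336 + 0.526622 + 0.496494 = 1.55245 bits

H(Y|X) = H(X,Y) - H(X) = 2.82971 - 1.55245 = 1.2773 bits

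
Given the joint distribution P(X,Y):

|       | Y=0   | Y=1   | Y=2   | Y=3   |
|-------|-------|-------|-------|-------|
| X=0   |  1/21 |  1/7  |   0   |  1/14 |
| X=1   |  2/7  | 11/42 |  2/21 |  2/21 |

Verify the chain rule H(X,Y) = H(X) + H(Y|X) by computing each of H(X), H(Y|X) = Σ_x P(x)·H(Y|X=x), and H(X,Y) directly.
H(X) = 0.8296 bits, H(Y|X) = 1.7213 bits, H(X,Y) = 2.5509 bits

Marginal of X (row sums):
  P(X=0) = 1/21 + 1/7 + 0 + 1/14 = 11/42
  P(X=1) = 2/7 + 11/42 + 2/21 + 2/21 = 31/42
H(X) = -[(11/42)·log₂(11/42) + (31/42)·log₂(31/42)]
  = 0.50623 + 0.32338 = 0.8296 bits

H(Y|X) = Σ_x P(x)·H(Y|X=x):
  X=0: P(X=0) = 11/42, P(Y|X=0) = (2/11, 6/11, 0, 3/11) → H(Y|X=0) = 1.43537
  X=1: P(X=1) = 31/42, P(Y|X=1) = (12/31, 11/31, 4/31, 4/31) → H(Y|X=1) = 1.82280
H(Y|X) = (11/42)·1.43537 + (31/42)·1.82280 = 1.7213 bits

H(X,Y) = -Σ_{x,y} P(x,y) log₂ P(x,y). Per-cell terms -P(x,y)·log₂P(x,y):
  X=0: 0.20916, 0.40105, 0.00000, 0.27195
  X=1: 0.51639, 0.50623, 0.32308, 0.32308
  (cells with P = 0 contribute 0)
Sum of the 8 terms: H(X,Y) = 2.5509 bits

Chain rule check:
  H(X) + H(Y|X) = 0.8296 + 1.7213 = 2.5509 bits
  H(X,Y) = 2.5509 bits
✓ Chain rule verified.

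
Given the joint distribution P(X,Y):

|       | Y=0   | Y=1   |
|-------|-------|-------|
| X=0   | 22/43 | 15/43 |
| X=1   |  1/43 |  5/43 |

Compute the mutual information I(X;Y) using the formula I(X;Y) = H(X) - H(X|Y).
0.0677 bits

I(X;Y) = H(X) - H(X|Y)

Marginal of X (row sums):
  P(X=0) = 22/43 + 15/43 = 37/43
  P(X=1) = 1/43 + 5/43 = 6/43
H(X) = -[(37/43)·log₂(37/43) + (6/43)·log₂(6/43)]
  = 0.18656 + 0.39646 = 0.58302 bits

Marginal of Y (column sums):
  P(Y=0) = 22/43 + 1/43 = 23/43
  P(Y=1) = 15/43 + 5/43 = 20/43
H(X|Y) = Σ_y P(y)·H(X|Y=y):
  Y=0: P(Y=0) = 23/43, P(X|Y=0) = (22/23, 1/23) → H(X|Y=0) = 0.25802
  Y=1: P(Y=1) = 20/43, P(X|Y=1) = (3/4, 1/4) → H(X|Y=1) = 0.81128
H(X|Y) = (23/43)·0.25802 + (20/43)·0.81128 = 0.51535 bits

I(X;Y) = H(X) - H(X|Y) = 0.58302 - 0.51535 = 0.0677 bits

Cross-check via I(X;Y) = H(X) + H(Y) - H(X,Y): computing H(Y) from the column sums and H(X,Y) from the 4 cells in the same way gives H(Y) = 0.99649 bits and H(X,Y) = 1.51183 bits, so
I(X;Y) = 0.58302 + 0.99649 - 1.51183 = 0.0677 bits ✓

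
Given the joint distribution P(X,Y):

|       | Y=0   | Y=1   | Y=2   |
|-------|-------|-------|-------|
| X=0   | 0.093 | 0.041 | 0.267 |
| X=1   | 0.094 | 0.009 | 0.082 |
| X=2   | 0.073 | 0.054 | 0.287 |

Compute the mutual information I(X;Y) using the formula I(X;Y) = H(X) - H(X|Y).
0.0520 bits

I(X;Y) = H(X) - H(X|Y)

Marginal of X (row sums):
  P(X=0) = 0.093 + 0.041 + 0.267 = 0.401
  P(X=1) = 0.094 + 0.009 + 0.082 = 0.185
  P(X=2) = 0.073 + 0.054 + 0.287 = 0.414
H(X) = -[0.401·log₂(0.401) + 0.185·log₂(0.185) + 0.414·log₂(0.414)]
  = 0.5286 + 0.4504 + 0.5267 = 1.5057 bits

Marginal of Y (column sums):
  P(Y=0) = 0.093 + 0.094 + 0.073 = 0.260
  P(Y=1) = 0.041 + 0.009 + 0.054 = 0.104
  P(Y=2) = 0.267 + 0.082 + 0.287 = 0.636
H(X|Y) = Σ_y P(y)·H(X|Y=y):
  Y=0: P(Y=0) = 0.260, P(X|Y=0) = (93/260, 47/130, 73/260) → H(X|Y=0) = 1.5757
  Y=1: P(Y=1) = 0.104, P(X|Y=1) = (41/104, 9/104, 27/52) → H(X|Y=1) = 1.3259
  Y=2: P(Y=2) = 0.636, P(X|Y=2) = (89/212, 41/318, 287/636) → H(X|Y=2) = 1.4247
H(X|Y) = 0.260·1.5757 + 0.104·1.3259 + 0.636·1.4247 = 1.4537 bits

I(X;Y) = H(X) - H(X|Y) = 1.5057 - 1.4537 = 0.0520 bits

Cross-check via I(X;Y) = H(X) + H(Y) - H(X,Y): computing H(Y) from the column sums and H(X,Y) from the 9 cells in the same way gives H(Y) = 1.2601 bits and H(X,Y) = 2.7138 bits, so
I(X;Y) = 1.5057 + 1.2601 - 2.7138 = 0.0520 bits ✓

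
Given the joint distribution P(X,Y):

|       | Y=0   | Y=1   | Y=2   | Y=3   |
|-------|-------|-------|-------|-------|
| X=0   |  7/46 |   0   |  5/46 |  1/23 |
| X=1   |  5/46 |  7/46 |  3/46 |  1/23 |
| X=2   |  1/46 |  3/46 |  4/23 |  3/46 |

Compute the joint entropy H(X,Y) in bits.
3.2456 bits

H(X,Y) = -Σ_{x,y} P(x,y) log₂ P(x,y). Per-cell terms -P(x,y)·log₂P(x,y):
  X=0: 0.41334, 0.00000, 0.34800, 0.19668
  X=1: 0.34800, 0.41334, 0.25687, 0.19668
  X=2: 0.12008, 0.25687, 0.43888, 0.25687
  (cells with P = 0 contribute 0)
Sum of the 12 terms: H(X,Y) = 3.2456 bits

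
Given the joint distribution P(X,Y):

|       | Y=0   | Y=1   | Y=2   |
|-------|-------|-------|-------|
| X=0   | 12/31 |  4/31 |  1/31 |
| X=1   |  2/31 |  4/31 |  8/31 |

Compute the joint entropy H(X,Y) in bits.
2.2116 bits

H(X,Y) = -Σ_{x,y} P(x,y) log₂ P(x,y). Per-cell terms -P(x,y)·log₂P(x,y):
  X=0: 0.5300, 0.3812, 0.1598
  X=1: 0.2551, 0.3812, 0.5043
Sum of the 6 terms: H(X,Y) = 2.2116 bits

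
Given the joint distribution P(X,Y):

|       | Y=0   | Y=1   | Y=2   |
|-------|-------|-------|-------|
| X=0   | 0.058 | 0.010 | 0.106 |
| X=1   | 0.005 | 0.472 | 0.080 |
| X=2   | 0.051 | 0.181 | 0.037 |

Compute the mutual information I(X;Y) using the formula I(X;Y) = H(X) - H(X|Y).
0.3217 bits

I(X;Y) = H(X) - H(X|Y)

Marginal of X (row sums):
  P(X=0) = 0.058 + 0.010 + 0.106 = 0.174
  P(X=1) = 0.005 + 0.472 + 0.080 = 0.557
  P(X=2) = 0.051 + 0.181 + 0.037 = 0.269
H(X) = -[0.174·log₂(0.174) + 0.557·log₂(0.557) + 0.269·log₂(0.269)]
  = 0.438974 + 0.470248 + 0.509573 = 1.418795 bits

Marginal of Y (column sums):
  P(Y=0) = 0.058 + 0.005 + 0.051 = 0.114
  P(Y=1) = 0.010 + 0.472 + 0.181 = 0.663
  P(Y=2) = 0.106 + 0.080 + 0.037 = 0.223
H(X|Y) = Σ_y P(y)·H(X|Y=y):
  Y=0: P(Y=0) = 0.114, P(X|Y=0) = (29/57, 5/114, 17/38) → H(X|Y=0) = 1.213011
  Y=1: P(Y=1) = 0.663, P(X|Y=1) = (10/663, 472/663, 181/663) → H(X|Y=1) = 0.951600
  Y=2: P(Y=2) = 0.223, P(X|Y=2) = (106/223, 80/223, 37/223) → H(X|Y=2) = 1.470570
H(X|Y) = 0.114·1.213011 + 0.663·0.951600 + 0.223·1.470570 = 1.097131 bits

I(X;Y) = H(X) - H(X|Y) = 1.418795 - 1.097131 = 0.3217 bits

Cross-check via I(X;Y) = H(X) + H(Y) - H(X,Y): computing H(Y) from the column sums and H(X,Y) from the 9 cells in the same way gives H(Y) = 1.233025 bits and H(X,Y) = 2.330156 bits, so
I(X;Y) = 1.418795 + 1.233025 - 2.330156 = 0.3217 bits ✓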